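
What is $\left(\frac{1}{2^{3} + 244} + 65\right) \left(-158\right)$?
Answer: $- \frac{1294099}{126} \approx -10271.0$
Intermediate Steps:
$\left(\frac{1}{2^{3} + 244} + 65\right) \left(-158\right) = \left(\frac{1}{8 + 244} + 65\right) \left(-158\right) = \left(\frac{1}{252} + 65\right) \left(-158\right) = \frac{16381}{252} \left(-158\right) = - \frac{1294099}{126}$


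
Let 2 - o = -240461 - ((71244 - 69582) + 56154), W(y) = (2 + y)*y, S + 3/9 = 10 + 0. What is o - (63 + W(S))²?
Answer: 21657875/81 ≈ 2.6738e+5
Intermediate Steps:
S = 29/3 (S = -⅓ + (10 + 0) = -⅓ + 10 = 29/3 ≈ 9.6667)
W(y) = y*(2 + y)
o = 298279 (o = 2 - (-240461 - ((71244 - 69582) + 56154)) = 2 - (-240461 - (1662 + 56154)) = 2 - (-240461 - 1*57816) = 2 - (-240461 - 57816) = 2 - 1*(-298277) = 2 + 298277 = 298279)
o - (63 + W(S))² = 298279 - (63 + 29*(2 + 29/3)/3)² = 298279 - (63 + (29/3)*(35/3))² = 298279 - (63 + 1015/9)² = 298279 - (1582/9)² = 298279 - 1*2502724/81 = 298279 - 2502724/81 = 21657875/81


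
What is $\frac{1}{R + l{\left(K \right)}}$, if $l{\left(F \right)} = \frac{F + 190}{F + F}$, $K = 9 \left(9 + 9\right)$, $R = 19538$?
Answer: $\frac{81}{1582666} \approx 5.1179 \cdot 10^{-5}$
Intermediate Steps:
$K = 162$ ($K = 9 \cdot 18 = 162$)
$l{\left(F \right)} = \frac{190 + F}{2 F}$
$\frac{1}{R + l{\left(K \right)}} = \frac{1}{19538 + \frac{190 + 162}{2 \cdot 162}} = \frac{1}{19538 + \frac{1}{2} \cdot \frac{1}{162} \cdot 352} = \frac{1}{19538 + \frac{88}{81}} = \frac{1}{\frac{1582666}{81}} = \frac{81}{1582666}$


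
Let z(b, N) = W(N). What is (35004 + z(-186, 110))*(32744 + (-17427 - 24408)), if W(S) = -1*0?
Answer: -318221364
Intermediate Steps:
W(S) = 0
z(b, N) = 0
(35004 + z(-186, 110))*(32744 + (-17427 - 24408)) = (35004 + 0)*(32744 + (-17427 - 24408)) = 35004*(32744 - 41835) = 35004*(-9091) = -318221364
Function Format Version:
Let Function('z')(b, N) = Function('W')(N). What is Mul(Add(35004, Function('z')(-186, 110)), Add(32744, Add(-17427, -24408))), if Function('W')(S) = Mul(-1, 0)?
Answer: -318221364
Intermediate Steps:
Function('W')(S) = 0
Function('z')(b, N) = 0
Mul(Add(35004, Function('z')(-186, 110)), Add(32744, Add(-17427, -24408))) = Mul(Add(35004, 0), Add(32744, Add(-17427, -24408))) = Mul(35004, Add(32744, -41835)) = Mul(35004, -9091) = -318221364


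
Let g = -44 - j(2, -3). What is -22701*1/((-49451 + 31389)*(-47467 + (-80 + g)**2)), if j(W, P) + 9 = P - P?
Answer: -7567/206159668 ≈ -3.6705e-5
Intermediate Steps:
j(W, P) = -9 (j(W, P) = -9 + (P - P) = -9 + 0 = -9)
g = -35 (g = -44 - 1*(-9) = -44 + 9 = -35)
-22701*1/((-49451 + 31389)*(-47467 + (-80 + g)**2)) = -22701*1/((-49451 + 31389)*(-47467 + (-80 - 35)**2)) = -22701*(-1/(18062*(-47467 + (-115)**2))) = -22701*(-1/(18062*(-47467 + 13225))) = -22701/((-34242*(-18062))) = -22701/618479004 = -22701*1/618479004 = -7567/206159668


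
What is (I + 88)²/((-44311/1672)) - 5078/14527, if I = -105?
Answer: -99240738/8817889 ≈ -11.254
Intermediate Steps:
(I + 88)²/((-44311/1672)) - 5078/14527 = (-105 + 88)²/((-44311/1672)) - 5078/14527 = (-17)²/((-44311*1/1672)) - 5078*1/14527 = 289/(-44311/1672) - 5078/14527 = 289*(-1672/44311) - 5078/14527 = -483208/44311 - 5078/14527 = -99240738/8817889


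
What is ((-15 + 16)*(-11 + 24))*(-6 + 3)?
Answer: -39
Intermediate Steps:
((-15 + 16)*(-11 + 24))*(-6 + 3) = (1*13)*(-3) = 13*(-3) = -39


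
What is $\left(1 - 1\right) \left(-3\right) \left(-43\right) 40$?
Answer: $0$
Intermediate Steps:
$\left(1 - 1\right) \left(-3\right) \left(-43\right) 40 = 0 \left(-3\right) \left(-43\right) 40 = 0 \left(-43\right) 40 = 0 \cdot 40 = 0$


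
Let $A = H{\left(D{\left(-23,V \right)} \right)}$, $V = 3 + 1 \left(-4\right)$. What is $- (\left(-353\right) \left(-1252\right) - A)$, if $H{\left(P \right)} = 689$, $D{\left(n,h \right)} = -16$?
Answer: $-441267$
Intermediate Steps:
$V = -1$ ($V = 3 - 4 = -1$)
$A = 689$
$- (\left(-353\right) \left(-1252\right) - A) = - (\left(-353\right) \left(-1252\right) - 689) = - (441956 - 689) = \left(-1\right) 441267 = -441267$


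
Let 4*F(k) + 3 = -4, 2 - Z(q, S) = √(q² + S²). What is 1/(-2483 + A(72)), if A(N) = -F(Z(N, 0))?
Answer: -4/9925 ≈ -0.00040302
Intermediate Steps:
Z(q, S) = 2 - √(S² + q²) (Z(q, S) = 2 - √(q² + S²) = 2 - √(S² + q²))
F(k) = -7/4 (F(k) = -¾ + (¼)*(-4) = -¾ - 1 = -7/4)
A(N) = 7/4 (A(N) = -1*(-7/4) = 7/4)
1/(-2483 + A(72)) = 1/(-2483 + 7/4) = 1/(-9925/4) = -4/9925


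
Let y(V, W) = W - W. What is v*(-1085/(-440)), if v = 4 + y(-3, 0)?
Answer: 217/22 ≈ 9.8636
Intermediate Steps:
y(V, W) = 0
v = 4 (v = 4 + 0 = 4)
v*(-1085/(-440)) = 4*(-1085/(-440)) = 4*(-1085*(-1/440)) = 4*(217/88) = 217/22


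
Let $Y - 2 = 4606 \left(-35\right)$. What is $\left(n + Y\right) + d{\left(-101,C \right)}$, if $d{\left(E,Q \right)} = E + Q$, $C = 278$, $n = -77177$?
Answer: $-238208$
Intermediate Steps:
$Y = -161208$ ($Y = 2 + 4606 \left(-35\right) = 2 - 161210 = -161208$)
$\left(n + Y\right) + d{\left(-101,C \right)} = \left(-77177 - 161208\right) + \left(-101 + 278\right) = -238385 + 177 = -238208$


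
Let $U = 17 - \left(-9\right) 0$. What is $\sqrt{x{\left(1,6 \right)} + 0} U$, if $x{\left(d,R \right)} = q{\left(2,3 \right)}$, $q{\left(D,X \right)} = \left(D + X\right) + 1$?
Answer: $17 \sqrt{6} \approx 41.641$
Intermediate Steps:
$q{\left(D,X \right)} = 1 + D + X$
$x{\left(d,R \right)} = 6$ ($x{\left(d,R \right)} = 1 + 2 + 3 = 6$)
$U = 17$ ($U = 17 - 0 = 17 + 0 = 17$)
$\sqrt{x{\left(1,6 \right)} + 0} U = \sqrt{6 + 0} \cdot 17 = \sqrt{6} \cdot 17 = 17 \sqrt{6}$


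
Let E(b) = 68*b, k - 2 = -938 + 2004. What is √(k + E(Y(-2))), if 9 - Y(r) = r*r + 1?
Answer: 2*√335 ≈ 36.606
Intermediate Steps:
k = 1068 (k = 2 + (-938 + 2004) = 2 + 1066 = 1068)
Y(r) = 8 - r² (Y(r) = 9 - (r*r + 1) = 9 - (r² + 1) = 9 - (1 + r²) = 9 + (-1 - r²) = 8 - r²)
√(k + E(Y(-2))) = √(1068 + 68*(8 - 1*(-2)²)) = √(1068 + 68*(8 - 1*4)) = √(1068 + 68*(8 - 4)) = √(1068 + 68*4) = √(1068 + 272) = √1340 = 2*√335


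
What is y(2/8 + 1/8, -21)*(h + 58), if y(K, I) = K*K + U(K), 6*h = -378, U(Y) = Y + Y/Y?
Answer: -485/64 ≈ -7.5781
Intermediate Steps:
U(Y) = 1 + Y (U(Y) = Y + 1 = 1 + Y)
h = -63 (h = (⅙)*(-378) = -63)
y(K, I) = 1 + K + K² (y(K, I) = K*K + (1 + K) = K² + (1 + K) = 1 + K + K²)
y(2/8 + 1/8, -21)*(h + 58) = (1 + (2/8 + 1/8) + (2/8 + 1/8)²)*(-63 + 58) = (1 + (2*(⅛) + 1*(⅛)) + (2*(⅛) + 1*(⅛))²)*(-5) = (1 + (¼ + ⅛) + (¼ + ⅛)²)*(-5) = (1 + 3/8 + (3/8)²)*(-5) = (1 + 3/8 + 9/64)*(-5) = (97/64)*(-5) = -485/64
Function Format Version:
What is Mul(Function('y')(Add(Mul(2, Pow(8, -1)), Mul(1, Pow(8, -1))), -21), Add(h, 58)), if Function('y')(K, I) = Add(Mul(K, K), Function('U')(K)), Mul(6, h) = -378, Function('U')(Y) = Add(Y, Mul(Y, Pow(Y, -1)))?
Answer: Rational(-485, 64) ≈ -7.5781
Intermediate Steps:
Function('U')(Y) = Add(1, Y) (Function('U')(Y) = Add(Y, 1) = Add(1, Y))
h = -63 (h = Mul(Rational(1, 6), -378) = -63)
Function('y')(K, I) = Add(1, K, Pow(K, 2)) (Function('y')(K, I) = Add(Mul(K, K), Add(1, K)) = Add(Pow(K, 2), Add(1, K)) = Add(1, K, Pow(K, 2)))
Mul(Function('y')(Add(Mul(2, Pow(8, -1)), Mul(1, Pow(8, -1))), -21), Add(h, 58)) = Mul(Add(1, Add(Mul(2, Pow(8, -1)), Mul(1, Pow(8, -1))), Pow(Add(Mul(2, Pow(8, -1)), Mul(1, Pow(8, -1))), 2)), Add(-63, 58)) = Mul(Add(1, Add(Mul(2, Rational(1, 8)), Mul(1, Rational(1, 8))), Pow(Add(Mul(2, Rational(1, 8)), Mul(1, Rational(1, 8))), 2)), -5) = Mul(Add(1, Add(Rational(1, 4), Rational(1, 8)), Pow(Add(Rational(1, 4), Rational(1, 8)), 2)), -5) = Mul(Add(1, Rational(3, 8), Pow(Rational(3, 8), 2)), -5) = Mul(Add(1, Rational(3, 8), Rational(9, 64)), -5) = Mul(Rational(97, 64), -5) = Rational(-485, 64)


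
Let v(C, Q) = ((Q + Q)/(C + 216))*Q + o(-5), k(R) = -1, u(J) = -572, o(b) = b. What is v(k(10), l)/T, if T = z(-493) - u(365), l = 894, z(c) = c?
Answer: 1597397/16985 ≈ 94.047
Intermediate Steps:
v(C, Q) = -5 + 2*Q²/(216 + C) (v(C, Q) = ((Q + Q)/(C + 216))*Q - 5 = ((2*Q)/(216 + C))*Q - 5 = (2*Q/(216 + C))*Q - 5 = 2*Q²/(216 + C) - 5 = -5 + 2*Q²/(216 + C))
T = 79 (T = -493 - 1*(-572) = -493 + 572 = 79)
v(k(10), l)/T = ((-1080 - 5*(-1) + 2*894²)/(216 - 1))/79 = ((-1080 + 5 + 2*799236)/215)*(1/79) = ((-1080 + 5 + 1598472)/215)*(1/79) = ((1/215)*1597397)*(1/79) = (1597397/215)*(1/79) = 1597397/16985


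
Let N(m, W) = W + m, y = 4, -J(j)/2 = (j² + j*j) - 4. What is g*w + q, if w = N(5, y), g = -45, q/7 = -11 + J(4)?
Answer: -874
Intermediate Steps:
J(j) = 8 - 4*j² (J(j) = -2*((j² + j*j) - 4) = -2*((j² + j²) - 4) = -2*(2*j² - 4) = -2*(-4 + 2*j²) = 8 - 4*j²)
q = -469 (q = 7*(-11 + (8 - 4*4²)) = 7*(-11 + (8 - 4*16)) = 7*(-11 + (8 - 64)) = 7*(-11 - 56) = 7*(-67) = -469)
w = 9 (w = 4 + 5 = 9)
g*w + q = -45*9 - 469 = -405 - 469 = -874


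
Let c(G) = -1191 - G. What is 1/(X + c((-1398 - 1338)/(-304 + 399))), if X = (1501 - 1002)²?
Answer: 5/1239194 ≈ 4.0349e-6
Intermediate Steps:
X = 249001 (X = 499² = 249001)
1/(X + c((-1398 - 1338)/(-304 + 399))) = 1/(249001 + (-1191 - (-1398 - 1338)/(-304 + 399))) = 1/(249001 + (-1191 - (-2736)/95)) = 1/(249001 + (-1191 - 1*(-144/5))) = 1/(249001 + (-1191 + 144/5)) = 1/(249001 - 5811/5) = 1/(1239194/5) = 5/1239194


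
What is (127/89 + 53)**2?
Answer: 23464336/7921 ≈ 2962.3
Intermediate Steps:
(127/89 + 53)**2 = (4844/89)**2 = 23464336/7921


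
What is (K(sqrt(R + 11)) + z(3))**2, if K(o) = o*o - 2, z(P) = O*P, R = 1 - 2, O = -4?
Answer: 16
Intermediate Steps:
R = -1
z(P) = -4*P
K(o) = -2 + o**2 (K(o) = o**2 - 2 = -2 + o**2)
(K(sqrt(R + 11)) + z(3))**2 = ((-2 + (sqrt(-1 + 11))**2) - 4*3)**2 = ((-2 + (sqrt(10))**2) - 12)**2 = ((-2 + 10) - 12)**2 = (8 - 12)**2 = (-4)**2 = 16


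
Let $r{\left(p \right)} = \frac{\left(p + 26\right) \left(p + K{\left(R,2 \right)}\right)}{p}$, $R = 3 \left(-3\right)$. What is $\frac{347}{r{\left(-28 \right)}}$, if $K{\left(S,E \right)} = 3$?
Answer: $- \frac{4858}{25} \approx -194.32$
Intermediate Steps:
$R = -9$
$r{\left(p \right)} = \frac{\left(3 + p\right) \left(26 + p\right)}{p}$ ($r{\left(p \right)} = \frac{\left(p + 26\right) \left(p + 3\right)}{p} = \frac{\left(26 + p\right) \left(3 + p\right)}{p} = \frac{\left(3 + p\right) \left(26 + p\right)}{p}$)
$\frac{347}{r{\left(-28 \right)}} = \frac{347}{29 - 28 + \frac{78}{-28}} = \frac{347}{29 - 28 + 78 \left(- \frac{1}{28}\right)} = \frac{347}{29 - 28 - \frac{39}{14}} = \frac{347}{- \frac{25}{14}} = 347 \left(- \frac{14}{25}\right) = - \frac{4858}{25}$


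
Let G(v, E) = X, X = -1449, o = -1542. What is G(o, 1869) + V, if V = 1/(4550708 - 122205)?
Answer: -6416900846/4428503 ≈ -1449.0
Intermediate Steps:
V = 1/4428503 ≈ 2.2581e-7
G(v, E) = -1449
G(o, 1869) + V = -1449 + 1/4428503 = -6416900846/4428503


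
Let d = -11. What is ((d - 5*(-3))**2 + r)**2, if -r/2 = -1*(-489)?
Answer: 925444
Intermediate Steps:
r = -978 (r = -(-2)*(-489) = -2*489 = -978)
((d - 5*(-3))**2 + r)**2 = ((-11 - 5*(-3))**2 - 978)**2 = ((-11 + 15)**2 - 978)**2 = (4**2 - 978)**2 = (16 - 978)**2 = (-962)**2 = 925444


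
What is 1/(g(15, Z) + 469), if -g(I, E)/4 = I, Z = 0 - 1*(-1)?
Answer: 1/409 ≈ 0.0024450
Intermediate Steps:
Z = 1 (Z = 0 + 1 = 1)
g(I, E) = -4*I
1/(g(15, Z) + 469) = 1/(-4*15 + 469) = 1/(-60 + 469) = 1/409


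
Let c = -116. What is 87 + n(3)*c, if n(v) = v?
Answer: -261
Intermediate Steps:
87 + n(3)*c = 87 + 3*(-116) = 87 - 348 = -261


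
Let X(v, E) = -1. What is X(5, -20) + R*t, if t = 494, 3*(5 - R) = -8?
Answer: 11359/3 ≈ 3786.3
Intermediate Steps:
R = 23/3 (R = 5 - ⅓*(-8) = 5 + 8/3 = 23/3 ≈ 7.6667)
X(5, -20) + R*t = -1 + (23/3)*494 = -1 + 11362/3 = 11359/3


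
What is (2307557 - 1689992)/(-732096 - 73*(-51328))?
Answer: 617565/3014848 ≈ 0.20484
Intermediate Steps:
(2307557 - 1689992)/(-732096 - 73*(-51328)) = 617565/(-732096 + 3746944) = 617565/3014848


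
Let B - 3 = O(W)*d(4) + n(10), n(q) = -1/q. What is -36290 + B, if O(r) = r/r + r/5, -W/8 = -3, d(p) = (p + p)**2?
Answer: -359159/10 ≈ -35916.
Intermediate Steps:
d(p) = 4*p**2 (d(p) = (2*p)**2 = 4*p**2)
W = 24 (W = -8*(-3) = 24)
O(r) = 1 + r/5 (O(r) = 1 + r*(1/5) = 1 + r/5)
B = 3741/10 (B = 3 + ((1 + (1/5)*24)*(4*4**2) - 1/10) = 3 + ((1 + 24/5)*(4*16) - 1*1/10) = 3 + ((29/5)*64 - 1/10) = 3 + (1856/5 - 1/10) = 3 + 3711/10 = 3741/10 ≈ 374.10)
-36290 + B = -36290 + 3741/10 = -359159/10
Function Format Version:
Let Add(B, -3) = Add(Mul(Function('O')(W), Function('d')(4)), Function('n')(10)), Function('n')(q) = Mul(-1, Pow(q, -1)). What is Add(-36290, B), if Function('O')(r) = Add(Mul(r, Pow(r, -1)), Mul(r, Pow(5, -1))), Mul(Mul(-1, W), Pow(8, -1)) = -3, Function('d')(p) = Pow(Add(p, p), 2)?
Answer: Rational(-359159, 10) ≈ -35916.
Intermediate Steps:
Function('d')(p) = Mul(4, Pow(p, 2)) (Function('d')(p) = Pow(Mul(2, p), 2) = Mul(4, Pow(p, 2)))
W = 24 (W = Mul(-8, -3) = 24)
Function('O')(r) = Add(1, Mul(Rational(1, 5), r)) (Function('O')(r) = Add(1, Mul(r, Rational(1, 5))) = Add(1, Mul(Rational(1, 5), r)))
B = Rational(3741, 10) (B = Add(3, Add(Mul(Add(1, Mul(Rational(1, 5), 24)), Mul(4, Pow(4, 2))), Mul(-1, Pow(10, -1)))) = Add(3, Add(Mul(Add(1, Rational(24, 5)), Mul(4, 16)), Mul(-1, Rational(1, 10)))) = Add(3, Add(Mul(Rational(29, 5), 64), Rational(-1, 10))) = Add(3, Add(Rational(1856, 5), Rational(-1, 10))) = Add(3, Rational(3711, 10)) = Rational(3741, 10) ≈ 374.10)
Add(-36290, B) = Add(-36290, Rational(3741, 10)) = Rational(-359159, 10)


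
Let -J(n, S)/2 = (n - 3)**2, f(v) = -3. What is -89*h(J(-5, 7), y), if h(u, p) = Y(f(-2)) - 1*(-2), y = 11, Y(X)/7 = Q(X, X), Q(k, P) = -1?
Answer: 445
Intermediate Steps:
Y(X) = -7 (Y(X) = 7*(-1) = -7)
J(n, S) = -2*(-3 + n)**2 (J(n, S) = -2*(n - 3)**2 = -2*(-3 + n)**2)
h(u, p) = -5 (h(u, p) = -7 - 1*(-2) = -7 + 2 = -5)
-89*h(J(-5, 7), y) = -89*(-5) = 445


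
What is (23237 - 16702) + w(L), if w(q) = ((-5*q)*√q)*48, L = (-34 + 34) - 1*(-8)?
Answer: 6535 - 3840*√2 ≈ 1104.4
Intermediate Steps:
L = 8 (L = 0 + 8 = 8)
w(q) = -240*q^(3/2) (w(q) = -5*q^(3/2)*48 = -240*q^(3/2))
(23237 - 16702) + w(L) = (23237 - 16702) - 3840*√2 = 6535 - 3840*√2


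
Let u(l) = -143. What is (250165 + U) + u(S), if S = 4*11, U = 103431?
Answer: 353453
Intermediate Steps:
S = 44
(250165 + U) + u(S) = (250165 + 103431) - 143 = 353596 - 143 = 353453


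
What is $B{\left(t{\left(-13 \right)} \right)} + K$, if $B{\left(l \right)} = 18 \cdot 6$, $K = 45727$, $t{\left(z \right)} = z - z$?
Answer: $45835$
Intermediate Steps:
$t{\left(z \right)} = 0$
$B{\left(l \right)} = 108$
$B{\left(t{\left(-13 \right)} \right)} + K = 108 + 45727 = 45835$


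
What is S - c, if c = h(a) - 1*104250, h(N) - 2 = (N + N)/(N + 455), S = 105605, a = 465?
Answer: 19306383/92 ≈ 2.0985e+5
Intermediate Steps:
h(N) = 2 + 2*N/(455 + N) (h(N) = 2 + (N + N)/(N + 455) = 2 + (2*N)/(455 + N) = 2 + 2*N/(455 + N))
c = -9590723/92 (c = 2*(455 + 2*465)/(455 + 465) - 1*104250 = 2*(455 + 930)/920 - 104250 = 2*(1/920)*1385 - 104250 = 277/92 - 104250 = -9590723/92 ≈ -1.0425e+5)
S - c = 105605 - 1*(-9590723/92) = 105605 + 9590723/92 = 19306383/92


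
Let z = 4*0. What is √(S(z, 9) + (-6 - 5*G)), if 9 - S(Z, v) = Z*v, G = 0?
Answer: √3 ≈ 1.7320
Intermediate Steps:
z = 0
S(Z, v) = 9 - Z*v
√(S(z, 9) + (-6 - 5*G)) = √((9 - 1*0*9) + (-6 - 5*0)) = √((9 + 0) + (-6 + 0)) = √(9 - 6) = √3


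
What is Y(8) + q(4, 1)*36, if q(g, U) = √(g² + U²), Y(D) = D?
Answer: 8 + 36*√17 ≈ 156.43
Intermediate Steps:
q(g, U) = √(U² + g²)
Y(8) + q(4, 1)*36 = 8 + √(1² + 4²)*36 = 8 + √(1 + 16)*36 = 8 + √17*36 = 8 + 36*√17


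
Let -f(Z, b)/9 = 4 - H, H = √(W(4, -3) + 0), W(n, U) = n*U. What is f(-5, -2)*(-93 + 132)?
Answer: -1404 + 702*I*√3 ≈ -1404.0 + 1215.9*I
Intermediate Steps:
W(n, U) = U*n
H = 2*I*√3 (H = √(-3*4 + 0) = √(-12 + 0) = √(-12) = 2*I*√3 ≈ 3.4641*I)
f(Z, b) = -36 + 18*I*√3 (f(Z, b) = -9*(4 - 2*I*√3) = -36 + 18*I*√3)
f(-5, -2)*(-93 + 132) = (-36 + 18*I*√3)*(-93 + 132) = (-36 + 18*I*√3)*39 = -1404 + 702*I*√3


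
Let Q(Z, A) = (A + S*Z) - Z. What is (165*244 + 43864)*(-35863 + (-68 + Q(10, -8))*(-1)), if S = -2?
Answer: -3008021868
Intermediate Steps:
Q(Z, A) = A - 3*Z (Q(Z, A) = (A - 2*Z) - Z = A - 3*Z)
(165*244 + 43864)*(-35863 + (-68 + Q(10, -8))*(-1)) = (165*244 + 43864)*(-35863 + (-68 + (-8 - 3*10))*(-1)) = (40260 + 43864)*(-35863 + (-68 + (-8 - 30))*(-1)) = 84124*(-35863 + (-68 - 38)*(-1)) = 84124*(-35863 - 106*(-1)) = 84124*(-35863 + 106) = 84124*(-35757) = -3008021868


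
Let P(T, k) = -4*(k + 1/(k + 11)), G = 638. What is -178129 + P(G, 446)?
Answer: -82220245/457 ≈ -1.7991e+5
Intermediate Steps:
P(T, k) = -4*k - 4/(11 + k) (P(T, k) = -4*(k + 1/(11 + k)) = -4*k - 4/(11 + k))
-178129 + P(G, 446) = -178129 + 4*(-1 - 1*446² - 11*446)/(11 + 446) = -178129 + 4*(-1 - 1*198916 - 4906)/457 = -178129 + 4*(1/457)*(-1 - 198916 - 4906) = -178129 + 4*(1/457)*(-203823) = -178129 - 815292/457 = -82220245/457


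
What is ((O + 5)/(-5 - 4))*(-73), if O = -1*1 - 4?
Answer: 0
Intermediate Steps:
O = -5 (O = -1 - 4 = -5)
((O + 5)/(-5 - 4))*(-73) = ((-5 + 5)/(-5 - 4))*(-73) = (0/(-9))*(-73) = (0*(-1/9))*(-73) = 0*(-73) = 0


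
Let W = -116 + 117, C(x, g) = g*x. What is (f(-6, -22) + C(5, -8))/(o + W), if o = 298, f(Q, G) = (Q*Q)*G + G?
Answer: -854/299 ≈ -2.8562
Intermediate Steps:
f(Q, G) = G + G*Q² (f(Q, G) = Q²*G + G = G*Q² + G = G + G*Q²)
W = 1
(f(-6, -22) + C(5, -8))/(o + W) = (-22*(1 + (-6)²) - 8*5)/(298 + 1) = (-22*(1 + 36) - 40)/299 = (-22*37 - 40)*(1/299) = (-814 - 40)*(1/299) = -854*1/299 = -854/299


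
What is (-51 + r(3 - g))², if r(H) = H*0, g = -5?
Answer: 2601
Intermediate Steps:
r(H) = 0
(-51 + r(3 - g))² = (-51 + 0)² = (-51)² = 2601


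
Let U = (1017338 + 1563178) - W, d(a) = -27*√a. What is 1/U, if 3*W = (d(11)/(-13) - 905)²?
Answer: 148284618144/342164437910576581 - 161051085*√11/684328875821153162 ≈ 4.3259e-7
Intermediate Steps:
W = (-905 + 27*√11/13)²/3 (W = (-27*√11/(-13) - 905)²/3 = (-27*√11*(-1/13) - 905)²/3 = (27*√11/13 - 905)²/3 = (-905 + 27*√11/13)²/3 ≈ 2.6887e+5)
U = 1169898368/507 + 16290*√11/13 (U = (1017338 + 1563178) - (138423244/507 - 16290*√11/13) = 2580516 + (-138423244/507 + 16290*√11/13) = 1169898368/507 + 16290*√11/13 ≈ 2.3116e+6)
1/U = 1/(1169898368/507 + 16290*√11/13)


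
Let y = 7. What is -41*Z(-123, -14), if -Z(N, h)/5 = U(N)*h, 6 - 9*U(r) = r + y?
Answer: -350140/9 ≈ -38904.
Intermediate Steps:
U(r) = -1/9 - r/9 (U(r) = 2/3 - (r + 7)/9 = 2/3 - (7 + r)/9 = 2/3 + (-7/9 - r/9) = -1/9 - r/9)
Z(N, h) = -5*h*(-1/9 - N/9) (Z(N, h) = -5*(-1/9 - N/9)*h = -5*h*(-1/9 - N/9))
-41*Z(-123, -14) = -205*(-14)*(1 - 123)/9 = -205*(-14)*(-122)/9 = -41*8540/9 = -350140/9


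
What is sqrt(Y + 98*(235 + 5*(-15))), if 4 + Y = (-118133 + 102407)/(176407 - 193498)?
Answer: sqrt(56534125062)/1899 ≈ 125.21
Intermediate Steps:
Y = -17546/5697 (Y = -4 + (-118133 + 102407)/(176407 - 193498) = -4 - 15726/(-17091) = -4 - 15726*(-1/17091) = -4 + 5242/5697 = -17546/5697 ≈ -3.0799)
sqrt(Y + 98*(235 + 5*(-15))) = sqrt(-17546/5697 + 98*(235 + 5*(-15))) = sqrt(-17546/5697 + 98*(235 - 75)) = sqrt(-17546/5697 + 98*160) = sqrt(-17546/5697 + 15680) = sqrt(89311414/5697) = sqrt(56534125062)/1899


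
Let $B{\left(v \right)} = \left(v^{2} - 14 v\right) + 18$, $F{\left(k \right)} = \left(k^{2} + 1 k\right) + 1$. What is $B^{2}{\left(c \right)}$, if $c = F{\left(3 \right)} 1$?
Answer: $25$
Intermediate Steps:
$F{\left(k \right)} = 1 + k + k^{2}$ ($F{\left(k \right)} = \left(k^{2} + k\right) + 1 = \left(k + k^{2}\right) + 1 = 1 + k + k^{2}$)
$c = 13$ ($c = \left(1 + 3 + 3^{2}\right) 1 = \left(1 + 3 + 9\right) 1 = 13 \cdot 1 = 13$)
$B{\left(v \right)} = 18 + v^{2} - 14 v$
$B^{2}{\left(c \right)} = \left(18 + 13^{2} - 182\right)^{2} = \left(18 + 169 - 182\right)^{2} = 5^{2} = 25$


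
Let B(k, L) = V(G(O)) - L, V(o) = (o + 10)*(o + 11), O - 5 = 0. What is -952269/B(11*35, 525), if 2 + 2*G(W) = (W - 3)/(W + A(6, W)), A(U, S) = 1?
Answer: 34281684/15545 ≈ 2205.3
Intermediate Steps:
O = 5 (O = 5 + 0 = 5)
G(W) = -1 + (-3 + W)/(2*(1 + W)) (G(W) = -1 + ((W - 3)/(W + 1))/2 = -1 + ((-3 + W)/(1 + W))/2 = -1 + (-3 + W)/(2*(1 + W)))
V(o) = (10 + o)*(11 + o)
B(k, L) = 3355/36 - L (B(k, L) = (110 + ((-5 - 1*5)/(2*(1 + 5)))² + 21*((-5 - 1*5)/(2*(1 + 5)))) - L = (110 + ((½)*(-5 - 5)/6)² + 21*((½)*(-5 - 5)/6)) - L = (110 + ((½)*(⅙)*(-10))² + 21*((½)*(⅙)*(-10))) - L = (110 + (-⅚)² + 21*(-⅚)) - L = (110 + 25/36 - 35/2) - L = 3355/36 - L)
-952269/B(11*35, 525) = -952269/(3355/36 - 1*525) = -952269/(3355/36 - 525) = -952269/(-15545/36) = -952269*(-36/15545) = 34281684/15545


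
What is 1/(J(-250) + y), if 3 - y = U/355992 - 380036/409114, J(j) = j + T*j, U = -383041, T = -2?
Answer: 72820655544/18569624458325 ≈ 0.0039215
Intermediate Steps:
J(j) = -j (J(j) = j - 2*j = -j)
y = 364460572325/72820655544 (y = 3 - (-383041/355992 - 380036/409114) = 3 - (-383041*1/355992 - 380036*1/409114) = 3 - (-383041/355992 - 190018/204557) = 3 - 1*(-145998605693/72820655544) = 3 + 145998605693/72820655544 = 364460572325/72820655544 ≈ 5.0049)
1/(J(-250) + y) = 1/(-1*(-250) + 364460572325/72820655544) = 1/(250 + 364460572325/72820655544) = 1/(18569624458325/72820655544) = 72820655544/18569624458325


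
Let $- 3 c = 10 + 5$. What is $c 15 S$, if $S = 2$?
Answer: $-150$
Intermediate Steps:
$c = -5$ ($c = - \frac{10 + 5}{3} = \left(- \frac{1}{3}\right) 15 = -5$)
$c 15 S = \left(-5\right) 15 \cdot 2 = \left(-75\right) 2 = -150$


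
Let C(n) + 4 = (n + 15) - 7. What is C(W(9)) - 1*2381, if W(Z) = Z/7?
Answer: -16630/7 ≈ -2375.7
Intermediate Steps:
W(Z) = Z/7 (W(Z) = Z*(1/7) = Z/7)
C(n) = 4 + n (C(n) = -4 + ((n + 15) - 7) = -4 + ((15 + n) - 7) = -4 + (8 + n) = 4 + n)
C(W(9)) - 1*2381 = (4 + (1/7)*9) - 1*2381 = (4 + 9/7) - 2381 = 37/7 - 2381 = -16630/7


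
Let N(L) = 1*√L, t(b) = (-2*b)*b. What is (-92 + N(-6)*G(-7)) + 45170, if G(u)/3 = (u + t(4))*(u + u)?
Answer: 45078 + 1638*I*√6 ≈ 45078.0 + 4012.3*I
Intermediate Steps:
t(b) = -2*b²
N(L) = √L
G(u) = 6*u*(-32 + u) (G(u) = 3*((u - 2*4²)*(u + u)) = 3*((u - 2*16)*(2*u)) = 3*((u - 32)*(2*u)) = 3*((-32 + u)*(2*u)) = 3*(2*u*(-32 + u)) = 6*u*(-32 + u))
(-92 + N(-6)*G(-7)) + 45170 = (-92 + √(-6)*(6*(-7)*(-32 - 7))) + 45170 = (-92 + (I*√6)*(6*(-7)*(-39))) + 45170 = (-92 + (I*√6)*1638) + 45170 = (-92 + 1638*I*√6) + 45170 = 45078 + 1638*I*√6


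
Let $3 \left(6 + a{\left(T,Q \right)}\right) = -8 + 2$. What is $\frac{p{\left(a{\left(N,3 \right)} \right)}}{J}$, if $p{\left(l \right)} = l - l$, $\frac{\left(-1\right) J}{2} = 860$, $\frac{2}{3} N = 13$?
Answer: $0$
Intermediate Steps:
$N = \frac{39}{2}$ ($N = \frac{3}{2} \cdot 13 = \frac{39}{2} \approx 19.5$)
$a{\left(T,Q \right)} = -8$ ($a{\left(T,Q \right)} = -6 + \frac{-8 + 2}{3} = -6 + \frac{1}{3} \left(-6\right) = -6 - 2 = -8$)
$J = -1720$ ($J = \left(-2\right) 860 = -1720$)
$p{\left(l \right)} = 0$
$\frac{p{\left(a{\left(N,3 \right)} \right)}}{J} = \frac{0}{-1720} = 0 \left(- \frac{1}{1720}\right) = 0$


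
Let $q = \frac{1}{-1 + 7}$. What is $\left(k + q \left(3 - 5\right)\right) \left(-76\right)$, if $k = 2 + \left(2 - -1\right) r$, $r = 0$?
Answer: $- \frac{380}{3} \approx -126.67$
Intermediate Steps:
$k = 2$ ($k = 2 + \left(2 - -1\right) 0 = 2 + \left(2 + 1\right) 0 = 2 + 3 \cdot 0 = 2 + 0 = 2$)
$q = \frac{1}{6} \approx 0.16667$
$\left(k + q \left(3 - 5\right)\right) \left(-76\right) = \left(2 + \frac{3 - 5}{6}\right) \left(-76\right) = \left(2 + \frac{1}{6} \left(-2\right)\right) \left(-76\right) = \left(2 - \frac{1}{3}\right) \left(-76\right) = \frac{5}{3} \left(-76\right) = - \frac{380}{3}$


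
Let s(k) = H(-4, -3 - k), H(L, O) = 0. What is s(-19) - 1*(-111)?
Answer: 111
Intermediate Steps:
s(k) = 0
s(-19) - 1*(-111) = 0 - 1*(-111) = 0 + 111 = 111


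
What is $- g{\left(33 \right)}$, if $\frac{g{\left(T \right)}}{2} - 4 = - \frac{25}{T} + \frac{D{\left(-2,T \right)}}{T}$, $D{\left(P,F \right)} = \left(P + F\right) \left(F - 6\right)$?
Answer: $- \frac{1888}{33} \approx -57.212$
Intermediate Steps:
$D{\left(P,F \right)} = \left(-6 + F\right) \left(F + P\right)$ ($D{\left(P,F \right)} = \left(F + P\right) \left(-6 + F\right) = \left(-6 + F\right) \left(F + P\right)$)
$g{\left(T \right)} = 8 - \frac{50}{T} + \frac{2 \left(12 + T^{2} - 8 T\right)}{T}$ ($g{\left(T \right)} = 8 + 2 \left(- \frac{25}{T} + \frac{T^{2} - 6 T - -12 + T \left(-2\right)}{T}\right) = 8 + 2 \left(- \frac{25}{T} + \frac{T^{2} - 6 T + 12 - 2 T}{T}\right) = 8 + 2 \left(- \frac{25}{T} + \frac{12 + T^{2} - 8 T}{T}\right) = 8 + \left(- \frac{50}{T} + \frac{2 \left(12 + T^{2} - 8 T\right)}{T}\right) = 8 - \frac{50}{T} + \frac{2 \left(12 + T^{2} - 8 T\right)}{T}$)
$- g{\left(33 \right)} = - (-8 - \frac{26}{33} + 2 \cdot 33) = - (-8 - \frac{26}{33} + 66) = \left(-1\right) \frac{1888}{33} = - \frac{1888}{33}$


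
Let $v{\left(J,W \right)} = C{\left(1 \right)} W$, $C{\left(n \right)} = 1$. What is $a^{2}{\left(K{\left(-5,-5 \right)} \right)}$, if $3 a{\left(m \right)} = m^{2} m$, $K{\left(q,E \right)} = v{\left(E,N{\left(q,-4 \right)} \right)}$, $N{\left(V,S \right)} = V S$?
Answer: $\frac{64000000}{9} \approx 7.1111 \cdot 10^{6}$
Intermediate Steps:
$N{\left(V,S \right)} = S V$
$v{\left(J,W \right)} = W$ ($v{\left(J,W \right)} = 1 W = W$)
$K{\left(q,E \right)} = - 4 q$
$a{\left(m \right)} = \frac{m^{3}}{3}$ ($a{\left(m \right)} = \frac{m^{2} m}{3} = \frac{m^{3}}{3}$)
$a^{2}{\left(K{\left(-5,-5 \right)} \right)} = \left(\frac{\left(\left(-4\right) \left(-5\right)\right)^{3}}{3}\right)^{2} = \left(\frac{20^{3}}{3}\right)^{2} = \left(\frac{1}{3} \cdot 8000\right)^{2} = \left(\frac{8000}{3}\right)^{2} = \frac{64000000}{9}$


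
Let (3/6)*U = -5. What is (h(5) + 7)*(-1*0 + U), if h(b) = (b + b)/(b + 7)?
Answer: -235/3 ≈ -78.333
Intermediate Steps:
U = -10 (U = 2*(-5) = -10)
h(b) = 2*b/(7 + b) (h(b) = (2*b)/(7 + b) = 2*b/(7 + b))
(h(5) + 7)*(-1*0 + U) = (2*5/(7 + 5) + 7)*(-1*0 - 10) = (2*5/12 + 7)*(0 - 10) = (2*5*(1/12) + 7)*(-10) = (5/6 + 7)*(-10) = (47/6)*(-10) = -235/3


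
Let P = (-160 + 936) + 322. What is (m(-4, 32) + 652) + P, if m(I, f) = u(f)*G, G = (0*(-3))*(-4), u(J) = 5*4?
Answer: 1750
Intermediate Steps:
u(J) = 20
G = 0 (G = 0*(-4) = 0)
m(I, f) = 0 (m(I, f) = 20*0 = 0)
P = 1098 (P = 776 + 322 = 1098)
(m(-4, 32) + 652) + P = (0 + 652) + 1098 = 652 + 1098 = 1750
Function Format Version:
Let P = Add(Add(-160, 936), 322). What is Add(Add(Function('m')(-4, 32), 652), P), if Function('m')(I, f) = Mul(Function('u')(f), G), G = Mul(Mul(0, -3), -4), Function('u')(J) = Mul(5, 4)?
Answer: 1750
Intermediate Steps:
Function('u')(J) = 20
G = 0 (G = Mul(0, -4) = 0)
Function('m')(I, f) = 0 (Function('m')(I, f) = Mul(20, 0) = 0)
P = 1098 (P = Add(776, 322) = 1098)
Add(Add(Function('m')(-4, 32), 652), P) = Add(Add(0, 652), 1098) = Add(652, 1098) = 1750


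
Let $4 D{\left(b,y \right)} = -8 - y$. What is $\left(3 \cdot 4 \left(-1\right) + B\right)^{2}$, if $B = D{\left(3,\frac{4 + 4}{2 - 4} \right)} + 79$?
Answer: $4356$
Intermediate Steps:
$D{\left(b,y \right)} = -2 - \frac{y}{4}$ ($D{\left(b,y \right)} = \frac{-8 - y}{4} = -2 - \frac{y}{4}$)
$B = 78$ ($B = \left(-2 - \frac{\left(4 + 4\right) \frac{1}{2 - 4}}{4}\right) + 79 = \left(-2 - \frac{8 \frac{1}{-2}}{4}\right) + 79 = \left(-2 - \frac{8 \left(- \frac{1}{2}\right)}{4}\right) + 79 = \left(-2 - -1\right) + 79 = \left(-2 + 1\right) + 79 = -1 + 79 = 78$)
$\left(3 \cdot 4 \left(-1\right) + B\right)^{2} = \left(3 \cdot 4 \left(-1\right) + 78\right)^{2} = \left(12 \left(-1\right) + 78\right)^{2} = \left(-12 + 78\right)^{2} = 66^{2} = 4356$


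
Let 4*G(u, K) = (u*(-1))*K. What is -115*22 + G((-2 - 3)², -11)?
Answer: -9845/4 ≈ -2461.3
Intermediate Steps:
G(u, K) = -K*u/4 (G(u, K) = ((u*(-1))*K)/4 = ((-u)*K)/4 = (-K*u)/4 = -K*u/4)
-115*22 + G((-2 - 3)², -11) = -115*22 - ¼*(-11)*(-2 - 3)² = -2530 - ¼*(-11)*(-5)² = -2530 - ¼*(-11)*25 = -2530 + 275/4 = -9845/4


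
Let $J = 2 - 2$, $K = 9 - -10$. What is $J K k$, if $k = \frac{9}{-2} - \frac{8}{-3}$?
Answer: $0$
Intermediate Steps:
$K = 19$ ($K = 9 + 10 = 19$)
$k = - \frac{11}{6}$ ($k = 9 \left(- \frac{1}{2}\right) - - \frac{8}{3} = - \frac{9}{2} + \frac{8}{3} = - \frac{11}{6} \approx -1.8333$)
$J = 0$
$J K k = 0 \cdot 19 \left(- \frac{11}{6}\right) = 0 \left(- \frac{11}{6}\right) = 0$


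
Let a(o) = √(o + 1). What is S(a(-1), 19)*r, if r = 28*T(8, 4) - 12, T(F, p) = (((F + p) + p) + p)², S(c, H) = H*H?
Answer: 4038868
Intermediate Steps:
a(o) = √(1 + o)
S(c, H) = H²
T(F, p) = (F + 3*p)² (T(F, p) = ((F + 2*p) + p)² = (F + 3*p)²)
r = 11188 (r = 28*(8 + 3*4)² - 12 = 28*(8 + 12)² - 12 = 28*20² - 12 = 28*400 - 12 = 11200 - 12 = 11188)
S(a(-1), 19)*r = 19²*11188 = 361*11188 = 4038868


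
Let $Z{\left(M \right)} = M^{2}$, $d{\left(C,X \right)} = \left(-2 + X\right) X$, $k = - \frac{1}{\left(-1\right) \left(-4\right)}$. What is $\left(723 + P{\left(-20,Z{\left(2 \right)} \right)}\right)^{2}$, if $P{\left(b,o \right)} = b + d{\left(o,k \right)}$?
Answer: $\frac{126720049}{256} \approx 4.95 \cdot 10^{5}$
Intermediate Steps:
$k = - \frac{1}{4} \approx -0.25$
$d{\left(C,X \right)} = X \left(-2 + X\right)$
$P{\left(b,o \right)} = \frac{9}{16} + b$ ($P{\left(b,o \right)} = b - \frac{-2 - \frac{1}{4}}{4} = b - - \frac{9}{16} = b + \frac{9}{16} = \frac{9}{16} + b$)
$\left(723 + P{\left(-20,Z{\left(2 \right)} \right)}\right)^{2} = \left(723 + \left(\frac{9}{16} - 20\right)\right)^{2} = \left(723 - \frac{311}{16}\right)^{2} = \left(\frac{11257}{16}\right)^{2} = \frac{126720049}{256}$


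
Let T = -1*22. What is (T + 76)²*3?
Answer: 8748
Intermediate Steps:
T = -22
(T + 76)²*3 = (-22 + 76)²*3 = 54²*3 = 2916*3 = 8748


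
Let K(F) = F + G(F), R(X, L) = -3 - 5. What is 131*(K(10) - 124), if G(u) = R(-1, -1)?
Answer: -15982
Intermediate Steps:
R(X, L) = -8
G(u) = -8
K(F) = -8 + F (K(F) = F - 8 = -8 + F)
131*(K(10) - 124) = 131*((-8 + 10) - 124) = 131*(2 - 124) = 131*(-122) = -15982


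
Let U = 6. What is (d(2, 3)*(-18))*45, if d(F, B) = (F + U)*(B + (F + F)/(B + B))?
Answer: -23760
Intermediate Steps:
d(F, B) = (6 + F)*(B + F/B) (d(F, B) = (F + 6)*(B + (F + F)/(B + B)) = (6 + F)*(B + (2*F)/((2*B))) = (6 + F)*(B + (2*F)*(1/(2*B))) = (6 + F)*(B + F/B))
(d(2, 3)*(-18))*45 = (((2**2 + 6*2 + 3**2*(6 + 2))/3)*(-18))*45 = (((4 + 12 + 9*8)/3)*(-18))*45 = (((4 + 12 + 72)/3)*(-18))*45 = (((1/3)*88)*(-18))*45 = ((88/3)*(-18))*45 = -528*45 = -23760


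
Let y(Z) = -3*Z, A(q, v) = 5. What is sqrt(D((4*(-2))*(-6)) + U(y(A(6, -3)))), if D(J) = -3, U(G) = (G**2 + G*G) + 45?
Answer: 2*sqrt(123) ≈ 22.181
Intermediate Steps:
U(G) = 45 + 2*G**2 (U(G) = (G**2 + G**2) + 45 = 2*G**2 + 45 = 45 + 2*G**2)
sqrt(D((4*(-2))*(-6)) + U(y(A(6, -3)))) = sqrt(-3 + (45 + 2*(-3*5)**2)) = sqrt(-3 + (45 + 2*(-15)**2)) = sqrt(-3 + (45 + 2*225)) = sqrt(-3 + (45 + 450)) = sqrt(-3 + 495) = sqrt(492) = 2*sqrt(123)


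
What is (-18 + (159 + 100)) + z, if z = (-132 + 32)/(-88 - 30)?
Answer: 14269/59 ≈ 241.85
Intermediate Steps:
z = 50/59 (z = -100/(-118) = -100*(-1/118) = 50/59 ≈ 0.84746)
(-18 + (159 + 100)) + z = (-18 + (159 + 100)) + 50/59 = (-18 + 259) + 50/59 = 241 + 50/59 = 14269/59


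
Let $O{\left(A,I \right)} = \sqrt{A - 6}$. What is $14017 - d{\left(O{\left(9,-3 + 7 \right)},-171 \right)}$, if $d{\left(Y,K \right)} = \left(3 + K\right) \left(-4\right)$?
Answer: $13345$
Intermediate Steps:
$O{\left(A,I \right)} = \sqrt{-6 + A}$
$d{\left(Y,K \right)} = -12 - 4 K$
$14017 - d{\left(O{\left(9,-3 + 7 \right)},-171 \right)} = 14017 - \left(-12 - -684\right) = 14017 - \left(-12 + 684\right) = 14017 - 672 = 13345$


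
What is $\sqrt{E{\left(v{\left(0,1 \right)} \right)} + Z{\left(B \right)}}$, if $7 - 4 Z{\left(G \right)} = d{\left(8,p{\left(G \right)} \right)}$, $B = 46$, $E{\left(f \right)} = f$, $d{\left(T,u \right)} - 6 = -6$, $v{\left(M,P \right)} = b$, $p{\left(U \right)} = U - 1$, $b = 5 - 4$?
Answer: $\frac{\sqrt{11}}{2} \approx 1.6583$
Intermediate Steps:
$b = 1$ ($b = 5 - 4 = 1$)
$p{\left(U \right)} = -1 + U$ ($p{\left(U \right)} = U - 1 = -1 + U$)
$v{\left(M,P \right)} = 1$
$d{\left(T,u \right)} = 0$ ($d{\left(T,u \right)} = 6 - 6 = 0$)
$Z{\left(G \right)} = \frac{7}{4}$ ($Z{\left(G \right)} = \frac{7}{4} - 0 = \frac{7}{4} + 0 = \frac{7}{4}$)
$\sqrt{E{\left(v{\left(0,1 \right)} \right)} + Z{\left(B \right)}} = \sqrt{1 + \frac{7}{4}} = \sqrt{\frac{11}{4}} = \frac{\sqrt{11}}{2}$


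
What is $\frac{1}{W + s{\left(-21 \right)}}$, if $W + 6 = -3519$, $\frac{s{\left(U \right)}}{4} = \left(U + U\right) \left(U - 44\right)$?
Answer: $\frac{1}{7395} \approx 0.00013523$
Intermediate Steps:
$s{\left(U \right)} = 8 U \left(-44 + U\right)$ ($s{\left(U \right)} = 4 \left(U + U\right) \left(U - 44\right) = 4 \cdot 2 U \left(-44 + U\right) = 8 U \left(-44 + U\right)$)
$W = -3525$ ($W = -6 - 3519 = -3525$)
$\frac{1}{W + s{\left(-21 \right)}} = \frac{1}{-3525 + 8 \left(-21\right) \left(-44 - 21\right)} = \frac{1}{-3525 + 8 \left(-21\right) \left(-65\right)} = \frac{1}{-3525 + 10920} = \frac{1}{7395}$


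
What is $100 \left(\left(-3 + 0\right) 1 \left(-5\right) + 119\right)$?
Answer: $13400$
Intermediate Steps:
$100 \left(\left(-3 + 0\right) 1 \left(-5\right) + 119\right) = 100 \left(\left(-3\right) 1 \left(-5\right) + 119\right) = 100 \left(\left(-3\right) \left(-5\right) + 119\right) = 100 \left(15 + 119\right) = 100 \cdot 134 = 13400$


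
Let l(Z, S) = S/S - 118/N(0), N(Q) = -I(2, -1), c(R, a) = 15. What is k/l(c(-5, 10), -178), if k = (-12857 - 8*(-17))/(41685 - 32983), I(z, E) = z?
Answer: -12721/522120 ≈ -0.024364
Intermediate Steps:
N(Q) = -2 (N(Q) = -1*2 = -2)
l(Z, S) = 60 (l(Z, S) = S/S - 118/(-2) = 1 - 118*(-1/2) = 1 + 59 = 60)
k = -12721/8702 (k = (-12857 + 136)/8702 = -12721*1/8702 = -12721/8702 ≈ -1.4618)
k/l(c(-5, 10), -178) = -12721/8702/60 = -12721/8702*1/60 = -12721/522120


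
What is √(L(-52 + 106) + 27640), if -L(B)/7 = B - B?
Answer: 2*√6910 ≈ 166.25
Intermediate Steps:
L(B) = 0 (L(B) = -7*(B - B) = -7*0 = 0)
√(L(-52 + 106) + 27640) = √(0 + 27640) = √27640 = 2*√6910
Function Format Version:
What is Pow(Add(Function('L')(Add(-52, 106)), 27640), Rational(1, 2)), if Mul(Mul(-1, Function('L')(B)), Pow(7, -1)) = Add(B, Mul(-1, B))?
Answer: Mul(2, Pow(6910, Rational(1, 2))) ≈ 166.25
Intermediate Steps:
Function('L')(B) = 0 (Function('L')(B) = Mul(-7, Add(B, Mul(-1, B))) = Mul(-7, 0) = 0)
Pow(Add(Function('L')(Add(-52, 106)), 27640), Rational(1, 2)) = Pow(Add(0, 27640), Rational(1, 2)) = Pow(27640, Rational(1, 2)) = Mul(2, Pow(6910, Rational(1, 2)))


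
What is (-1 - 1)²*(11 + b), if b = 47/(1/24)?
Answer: 4556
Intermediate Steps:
b = 1128 (b = 47/(1/24) = 47*24 = 1128)
(-1 - 1)²*(11 + b) = (-1 - 1)²*(11 + 1128) = (-2)²*1139 = 4*1139 = 4556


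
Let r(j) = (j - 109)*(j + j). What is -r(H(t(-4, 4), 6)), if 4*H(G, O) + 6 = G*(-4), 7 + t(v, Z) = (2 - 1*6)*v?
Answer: -5019/2 ≈ -2509.5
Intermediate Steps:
t(v, Z) = -7 - 4*v (t(v, Z) = -7 + (2 - 1*6)*v = -7 + (2 - 6)*v = -7 - 4*v)
H(G, O) = -3/2 - G (H(G, O) = -3/2 + (G*(-4))/4 = -3/2 + (-4*G)/4 = -3/2 - G)
r(j) = 2*j*(-109 + j) (r(j) = (-109 + j)*(2*j) = 2*j*(-109 + j))
-r(H(t(-4, 4), 6)) = -2*(-3/2 - (-7 - 4*(-4)))*(-109 + (-3/2 - (-7 - 4*(-4)))) = -2*(-3/2 - (-7 + 16))*(-109 + (-3/2 - (-7 + 16))) = -2*(-3/2 - 1*9)*(-109 + (-3/2 - 1*9)) = -2*(-3/2 - 9)*(-109 + (-3/2 - 9)) = -2*(-21)*(-109 - 21/2)/2 = -2*(-21)*(-239)/(2*2) = -1*5019/2 = -5019/2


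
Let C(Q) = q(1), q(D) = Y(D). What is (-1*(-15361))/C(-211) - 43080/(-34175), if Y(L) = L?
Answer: 105001051/6835 ≈ 15362.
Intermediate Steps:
q(D) = D
C(Q) = 1
(-1*(-15361))/C(-211) - 43080/(-34175) = -1*(-15361)/1 - 43080/(-34175) = 15361*1 - 43080*(-1/34175) = 15361 + 8616/6835 = 105001051/6835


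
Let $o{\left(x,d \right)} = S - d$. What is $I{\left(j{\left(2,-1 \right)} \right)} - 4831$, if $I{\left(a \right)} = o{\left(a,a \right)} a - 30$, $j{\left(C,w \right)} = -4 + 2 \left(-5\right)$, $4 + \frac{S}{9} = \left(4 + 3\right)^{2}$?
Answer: $-10727$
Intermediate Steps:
$S = 405$ ($S = -36 + 9 \left(4 + 3\right)^{2} = -36 + 9 \cdot 7^{2} = -36 + 9 \cdot 49 = -36 + 441 = 405$)
$j{\left(C,w \right)} = -14$ ($j{\left(C,w \right)} = -4 - 10 = -14$)
$o{\left(x,d \right)} = 405 - d$
$I{\left(a \right)} = -30 + a \left(405 - a\right)$ ($I{\left(a \right)} = \left(405 - a\right) a - 30 = a \left(405 - a\right) - 30 = -30 + a \left(405 - a\right)$)
$I{\left(j{\left(2,-1 \right)} \right)} - 4831 = \left(-30 - - 14 \left(-405 - 14\right)\right) - 4831 = \left(-30 - \left(-14\right) \left(-419\right)\right) - 4831 = \left(-30 - 5866\right) - 4831 = -5896 - 4831 = -10727$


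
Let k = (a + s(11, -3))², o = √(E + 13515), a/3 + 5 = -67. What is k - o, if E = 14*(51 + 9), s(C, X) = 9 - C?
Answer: 47524 - 3*√1595 ≈ 47404.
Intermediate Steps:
a = -216 (a = -15 + 3*(-67) = -15 - 201 = -216)
E = 840 (E = 14*60 = 840)
o = 3*√1595 (o = √(840 + 13515) = √14355 = 3*√1595 ≈ 119.81)
k = 47524 (k = (-216 + (9 - 1*11))² = (-216 + (9 - 11))² = (-216 - 2)² = (-218)² = 47524)
k - o = 47524 - 3*√1595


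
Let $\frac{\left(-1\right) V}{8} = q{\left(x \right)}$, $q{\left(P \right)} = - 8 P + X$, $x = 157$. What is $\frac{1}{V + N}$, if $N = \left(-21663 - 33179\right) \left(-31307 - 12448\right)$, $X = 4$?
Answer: $\frac{1}{2399621726} \approx 4.1673 \cdot 10^{-10}$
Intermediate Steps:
$N = 2399611710$ ($N = \left(-54842\right) \left(-43755\right) = 2399611710$)
$q{\left(P \right)} = 4 - 8 P$ ($q{\left(P \right)} = - 8 P + 4 = 4 - 8 P$)
$V = 10016$ ($V = - 8 \left(4 - 1256\right) = \left(-8\right) \left(-1252\right) = 10016$)
$\frac{1}{V + N} = \frac{1}{10016 + 2399611710} = \frac{1}{2399621726}$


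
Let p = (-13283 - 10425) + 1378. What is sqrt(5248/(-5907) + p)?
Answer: I*sqrt(779183852106)/5907 ≈ 149.44*I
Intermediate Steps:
p = -22330 (p = -23708 + 1378 = -22330)
sqrt(5248/(-5907) + p) = sqrt(5248/(-5907) - 22330) = sqrt(5248*(-1/5907) - 22330) = sqrt(-5248/5907 - 22330) = sqrt(-131908558/5907) = I*sqrt(779183852106)/5907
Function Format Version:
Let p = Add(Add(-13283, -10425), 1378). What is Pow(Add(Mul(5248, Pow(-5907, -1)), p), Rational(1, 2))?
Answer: Mul(Rational(1, 5907), I, Pow(779183852106, Rational(1, 2))) ≈ Mul(149.44, I)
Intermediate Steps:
p = -22330 (p = Add(-23708, 1378) = -22330)
Pow(Add(Mul(5248, Pow(-5907, -1)), p), Rational(1, 2)) = Pow(Add(Mul(5248, Pow(-5907, -1)), -22330), Rational(1, 2)) = Pow(Add(Mul(5248, Rational(-1, 5907)), -22330), Rational(1, 2)) = Pow(Add(Rational(-5248, 5907), -22330), Rational(1, 2)) = Pow(Rational(-131908558, 5907), Rational(1, 2)) = Mul(Rational(1, 5907), I, Pow(779183852106, Rational(1, 2)))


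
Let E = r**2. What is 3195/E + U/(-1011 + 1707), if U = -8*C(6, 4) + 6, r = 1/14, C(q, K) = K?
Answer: 217924547/348 ≈ 6.2622e+5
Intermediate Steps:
r = 1/14 ≈ 0.071429
U = -26 (U = -8*4 + 6 = -32 + 6 = -26)
E = 1/196 (E = (1/14)**2 = 1/196 ≈ 0.0051020)
3195/E + U/(-1011 + 1707) = 3195/(1/196) - 26/(-1011 + 1707) = 3195*196 - 26/696 = 626220 - 26*1/696 = 626220 - 13/348 = 217924547/348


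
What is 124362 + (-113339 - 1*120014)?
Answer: -108991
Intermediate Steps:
124362 + (-113339 - 1*120014) = 124362 + (-113339 - 120014) = 124362 - 233353 = -108991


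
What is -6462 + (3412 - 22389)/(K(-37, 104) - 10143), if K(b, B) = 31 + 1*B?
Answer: -64652719/10008 ≈ -6460.1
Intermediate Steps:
K(b, B) = 31 + B
-6462 + (3412 - 22389)/(K(-37, 104) - 10143) = -6462 + (3412 - 22389)/((31 + 104) - 10143) = -6462 - 18977/(135 - 10143) = -6462 - 18977/(-10008) = -6462 - 18977*(-1/10008) = -6462 + 18977/10008 = -64652719/10008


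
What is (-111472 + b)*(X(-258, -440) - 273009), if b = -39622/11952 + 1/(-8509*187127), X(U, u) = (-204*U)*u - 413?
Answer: 12427232082398816767347295/4757683765284 ≈ 2.6120e+12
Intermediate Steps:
X(U, u) = -413 - 204*U*u (X(U, u) = -204*U*u - 413 = -413 - 204*U*u)
b = -31544335037449/9515367530568 (b = -39622*1/11952 - 1/8509*1/187127 = -19811/5976 - 1/1592263643 = -31544335037449/9515367530568 ≈ -3.3151)
(-111472 + b)*(X(-258, -440) - 273009) = (-111472 - 31544335037449/9515367530568)*((-413 - 204*(-258)*(-440)) - 273009) = -1060728593702513545*((-413 - 23158080) - 273009)/9515367530568 = -1060728593702513545*(-23158493 - 273009)/9515367530568 = -1060728593702513545/9515367530568*(-23431502) = 12427232082398816767347295/4757683765284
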